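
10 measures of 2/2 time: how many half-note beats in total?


Time signature 2/2: the bottom number 2 means the half note gets one count
The top number 2 means 2 half-note beats per measure
Total = 2 × 10 measures
= 20 half-note beats


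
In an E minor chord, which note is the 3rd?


Working:
Minor triad = root + minor 3rd (3 semitones) + perfect 5th (7 semitones)
A triad on E stacks thirds, so the chord tones use letter names E-G-B
Root: E
Minor 3rd above E: G
Perfect 5th above E: B
The 3rd = G


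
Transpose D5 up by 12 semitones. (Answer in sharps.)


Reasoning:
D5: chromatic position 2 in octave 5 → absolute = 5×12 + 2 = 62
Transpose up 12: 62 + 12 = 74
74 = 6×12 + 2 → D in octave 6
Result = D6


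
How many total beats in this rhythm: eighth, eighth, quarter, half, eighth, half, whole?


Let's work it out.
Beat values:
  eighth = 0.5 beats
  eighth = 0.5 beats
  quarter = 1 beat
  half = 2 beats
  eighth = 0.5 beats
  half = 2 beats
  whole = 4 beats
Sum = 0.5 + 0.5 + 1 + 2 + 0.5 + 2 + 4
= 10.5 beats


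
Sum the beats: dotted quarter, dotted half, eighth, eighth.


Step by step:
Beat values:
  dotted quarter = 1.5 beats
  dotted half = 3 beats
  eighth = 0.5 beats
  eighth = 0.5 beats
Sum = 1.5 + 3 + 0.5 + 0.5
= 5.5 beats


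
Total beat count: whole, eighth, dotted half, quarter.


Solution.
Beat values:
  whole = 4 beats
  eighth = 0.5 beats
  dotted half = 3 beats
  quarter = 1 beat
Sum = 4 + 0.5 + 3 + 1
= 8.5 beats


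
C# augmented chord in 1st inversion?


Working:
Root position: C# E# G##
1st inversion: move root up an octave
Bass note: E#
Notes (bottom to top) = E# G## C#


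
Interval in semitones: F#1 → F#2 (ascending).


Reasoning:
Absolute semitone position = octave×12 + chromatic position
F#1: 1×12 + 6 = 18
F#2: 2×12 + 6 = 30
Difference = 30 - 18 = 12
= 12 semitones


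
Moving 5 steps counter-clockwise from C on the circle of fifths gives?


Let's work it out.
Each counter-clockwise step moves down a perfect 5th (= up a perfect 4th)
From C: C → F → Bb → Eb → Ab → Db
= Db


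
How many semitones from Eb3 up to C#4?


Absolute semitone position = octave×12 + chromatic position
Eb3: 3×12 + 3 = 39
C#4: 4×12 + 1 = 49
Difference = 49 - 39 = 10
= 10 semitones


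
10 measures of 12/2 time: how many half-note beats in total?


Time signature 12/2: the bottom number 2 means the half note gets one count
The top number 12 means 12 half-note beats per measure
Total = 12 × 10 measures
= 120 half-note beats


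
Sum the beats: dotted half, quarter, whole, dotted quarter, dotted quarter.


Beat values:
  dotted half = 3 beats
  quarter = 1 beat
  whole = 4 beats
  dotted quarter = 1.5 beats
  dotted quarter = 1.5 beats
Sum = 3 + 1 + 4 + 1.5 + 1.5
= 11 beats


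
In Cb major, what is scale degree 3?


Major scale pattern: W-W-H-W-W-W-H (2-2-1-2-2-2-1 semitones)
Starting from Cb:
  Cb + 2 semitones → Db
  Db + 2 semitones → Eb
  Eb + 1 semitone → Fb
  Fb + 2 semitones → Gb
  Gb + 2 semitones → Ab
  Ab + 2 semitones → Bb
  Bb + 1 semitone → Cb
Scale: Cb Db Eb Fb Gb Ab Bb
Degree 3 = Eb


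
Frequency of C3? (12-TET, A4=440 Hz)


Step by step:
f = 440 × 2^(n/12) where n = semitones from A4
C3: -21 semitones from A4
f = 440 × 2^(-21/12)
f = 130.81 Hz


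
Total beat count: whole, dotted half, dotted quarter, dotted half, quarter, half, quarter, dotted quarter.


Solution.
Beat values:
  whole = 4 beats
  dotted half = 3 beats
  dotted quarter = 1.5 beats
  dotted half = 3 beats
  quarter = 1 beat
  half = 2 beats
  quarter = 1 beat
  dotted quarter = 1.5 beats
Sum = 4 + 3 + 1.5 + 3 + 1 + 2 + 1 + 1.5
= 17 beats


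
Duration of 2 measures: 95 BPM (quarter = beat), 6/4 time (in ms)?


Step by step:
Quarter-note beat duration = 60000 / 95 ms
Beats per measure (6/4) = 6
One measure = 6 × 60000 / 95 = 360000 / 95 ms
2 measures = 2 × 360000 / 95 = 720000 / 95
= 7578.9 ms


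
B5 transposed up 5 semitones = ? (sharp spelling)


B5: chromatic position 11 in octave 5 → absolute = 5×12 + 11 = 71
Transpose up 5: 71 + 5 = 76
76 = 6×12 + 4 → E in octave 6
Result = E6


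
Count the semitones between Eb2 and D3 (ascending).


Working:
Absolute semitone position = octave×12 + chromatic position
Eb2: 2×12 + 3 = 27
D3: 3×12 + 2 = 38
Difference = 38 - 27 = 11
= 11 semitones


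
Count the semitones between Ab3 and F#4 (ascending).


Working:
Absolute semitone position = octave×12 + chromatic position
Ab3: 3×12 + 8 = 44
F#4: 4×12 + 6 = 54
Difference = 54 - 44 = 10
= 10 semitones


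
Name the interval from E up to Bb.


Working:
Letter names: E → B spans 5 letter names → a 5th
Semitones: E → Bb = 6 half-steps
A 5th of 6 semitones is a diminished 5th
= diminished 5th


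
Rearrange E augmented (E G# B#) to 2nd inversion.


Reasoning:
Root position: E G# B#
2nd inversion: move root and 3rd up an octave
Bass note: B#
Notes (bottom to top) = B# E G#


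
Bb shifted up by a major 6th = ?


Step by step:
major 6th: 6 letter names, 9 semitones
Letter: B + 5 → G
Pitch: Bb + 9 semitones, spelled as a G → G
= G


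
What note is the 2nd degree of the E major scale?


Working:
Major scale pattern: W-W-H-W-W-W-H (2-2-1-2-2-2-1 semitones)
Starting from E:
  E + 2 semitones → F#
  F# + 2 semitones → G#
  G# + 1 semitone → A
  A + 2 semitones → B
  B + 2 semitones → C#
  C# + 2 semitones → D#
  D# + 1 semitone → E
Scale: E F# G# A B C# D#
Degree 2 = F#


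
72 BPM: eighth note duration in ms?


Working:
One quarter-note beat = 60000 / BPM = 60000 / 72 ms
Eighth note = 1/2 × quarter note
Duration = 1/2 × 60000 / 72 = 30000 / 72
= 416.7 ms


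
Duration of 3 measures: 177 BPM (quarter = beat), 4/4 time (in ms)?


Reasoning:
Quarter-note beat duration = 60000 / 177 ms
Beats per measure (4/4) = 4
One measure = 4 × 60000 / 177 = 240000 / 177 ms
3 measures = 3 × 240000 / 177 = 720000 / 177
= 4067.8 ms


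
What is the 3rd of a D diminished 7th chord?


Working:
Diminished 7th chord = root + minor 3rd + diminished 5th + diminished 7th
Seventh chords stack in thirds, so the letter names are D-F-A-C
Root: D
Minor 3rd above D: F
Diminished 5th above D: Ab
Diminished 7th above D: Cb
The 3rd = F


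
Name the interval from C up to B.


Letter names: C → B spans 7 letter names → a 7th
Semitones: C → B = 11 half-steps
A 7th of 11 semitones is a major 7th
= major 7th


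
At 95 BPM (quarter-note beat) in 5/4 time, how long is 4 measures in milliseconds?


Step by step:
Quarter-note beat duration = 60000 / 95 ms
Beats per measure (5/4) = 5
One measure = 5 × 60000 / 95 = 300000 / 95 ms
4 measures = 4 × 300000 / 95 = 1200000 / 95
= 12631.6 ms


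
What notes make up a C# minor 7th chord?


Let's work it out.
Minor 7th chord = root + minor 3rd + perfect 5th + minor 7th
Seventh chords stack in thirds, so the letter names are C-E-G-B
Root: C#
Minor 3rd above C#: E
Perfect 5th above C#: G#
Minor 7th above C#: B
Chord = C# E G# B


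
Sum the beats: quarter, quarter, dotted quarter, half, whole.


Reasoning:
Beat values:
  quarter = 1 beat
  quarter = 1 beat
  dotted quarter = 1.5 beats
  half = 2 beats
  whole = 4 beats
Sum = 1 + 1 + 1.5 + 2 + 4
= 9.5 beats


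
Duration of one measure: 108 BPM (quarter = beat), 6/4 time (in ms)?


Reasoning:
Quarter-note beat duration = 60000 / 108 ms
Beats per measure (6/4) = 6
One measure = 6 × 60000 / 108 = 360000 / 108 ms
= 3333.3 ms


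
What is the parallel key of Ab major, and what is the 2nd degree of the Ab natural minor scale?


Let's work it out.
Parallel keys share the same tonic but differ in mode
Ab major → parallel is Ab minor
Ab natural minor scale: Ab Bb Cb Db Eb Fb Gb
= Ab minor; 2nd degree = Bb


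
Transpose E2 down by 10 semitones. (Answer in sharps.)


E2: chromatic position 4 in octave 2 → absolute = 2×12 + 4 = 28
Transpose down 10: 28 - 10 = 18
18 = 1×12 + 6 → F# in octave 1
Result = F#1


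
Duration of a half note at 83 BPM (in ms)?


Let's work it out.
One quarter-note beat = 60000 / BPM = 60000 / 83 ms
Half note = 2 × quarter note
Duration = 2 × 60000 / 83 = 120000 / 83
= 1445.8 ms


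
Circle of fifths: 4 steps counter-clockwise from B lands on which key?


Each counter-clockwise step moves down a perfect 5th (= up a perfect 4th)
From B: B → E → A → D → G
= G


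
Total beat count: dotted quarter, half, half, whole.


Working:
Beat values:
  dotted quarter = 1.5 beats
  half = 2 beats
  half = 2 beats
  whole = 4 beats
Sum = 1.5 + 2 + 2 + 4
= 9.5 beats


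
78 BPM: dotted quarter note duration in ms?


One quarter-note beat = 60000 / BPM = 60000 / 78 ms
Dotted quarter note = 3/2 × quarter note
Duration = 3/2 × 60000 / 78 = 90000 / 78
= 1153.8 ms


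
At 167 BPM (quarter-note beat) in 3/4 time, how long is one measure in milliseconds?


Solution.
Quarter-note beat duration = 60000 / 167 ms
Beats per measure (3/4) = 3
One measure = 3 × 60000 / 167 = 180000 / 167 ms
= 1077.8 ms


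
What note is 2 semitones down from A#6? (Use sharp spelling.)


Let's work it out.
A#6: chromatic position 10 in octave 6 → absolute = 6×12 + 10 = 82
Transpose down 2: 82 - 2 = 80
80 = 6×12 + 8 → G# in octave 6
Result = G#6


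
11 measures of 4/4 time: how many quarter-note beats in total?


Time signature 4/4: the bottom number 4 means the quarter note gets one count
The top number 4 means 4 quarter-note beats per measure
Total = 4 × 11 measures
= 44 quarter-note beats


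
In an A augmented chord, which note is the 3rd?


Reasoning:
Augmented triad = root + major 3rd (4 semitones) + augmented 5th (8 semitones)
A triad on A stacks thirds, so the chord tones use letter names A-C-E
Root: A
Major 3rd above A: C#
Augmented 5th above A: E#
The 3rd = C#


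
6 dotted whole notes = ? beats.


Reasoning:
Base whole note = 4 beats
Dot 1 adds half the previous value: +2
One dotted whole = 4 + 2 = 6
6 of them = 6 × 6 = 36
= 36 beats


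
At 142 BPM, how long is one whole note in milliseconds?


Reasoning:
One quarter-note beat = 60000 / BPM = 60000 / 142 ms
Whole note = 4 × quarter note
Duration = 4 × 60000 / 142 = 240000 / 142
= 1690.1 ms


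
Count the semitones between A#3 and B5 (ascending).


Reasoning:
Absolute semitone position = octave×12 + chromatic position
A#3: 3×12 + 10 = 46
B5: 5×12 + 11 = 71
Difference = 71 - 46 = 25
= 25 semitones


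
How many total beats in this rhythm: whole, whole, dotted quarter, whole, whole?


Step by step:
Beat values:
  whole = 4 beats
  whole = 4 beats
  dotted quarter = 1.5 beats
  whole = 4 beats
  whole = 4 beats
Sum = 4 + 4 + 1.5 + 4 + 4
= 17.5 beats


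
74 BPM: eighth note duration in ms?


Let's work it out.
One quarter-note beat = 60000 / BPM = 60000 / 74 ms
Eighth note = 1/2 × quarter note
Duration = 1/2 × 60000 / 74 = 30000 / 74
= 405.4 ms


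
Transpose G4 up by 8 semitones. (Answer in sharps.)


Step by step:
G4: chromatic position 7 in octave 4 → absolute = 4×12 + 7 = 55
Transpose up 8: 55 + 8 = 63
63 = 5×12 + 3 → D# in octave 5
Result = D#5


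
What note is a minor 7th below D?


Solution.
A 7th spans 7 letter names, so from D we land on E
A minor 7th = 10 semitones below D
Spell E at that pitch: E
= E


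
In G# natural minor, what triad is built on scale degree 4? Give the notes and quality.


Solution.
G# natural minor scale: G# A# B C# D# E F#
Diatonic triad on degree 4 stacks scale notes 4, 6, 1: C# E G#
C#→E = 3 semitones; C#→G# = 7 semitones → minor triad
= C# E G# (minor)


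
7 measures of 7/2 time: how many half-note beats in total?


Time signature 7/2: the bottom number 2 means the half note gets one count
The top number 7 means 7 half-note beats per measure
Total = 7 × 7 measures
= 49 half-note beats


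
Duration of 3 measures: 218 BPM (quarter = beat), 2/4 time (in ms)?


Quarter-note beat duration = 60000 / 218 ms
Beats per measure (2/4) = 2
One measure = 2 × 60000 / 218 = 120000 / 218 ms
3 measures = 3 × 120000 / 218 = 360000 / 218
= 1651.4 ms


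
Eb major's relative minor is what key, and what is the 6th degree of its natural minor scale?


Step by step:
The relative minor shares the major's key signature and starts on its 6th degree
6th degree = a major 6th above the tonic; a major 6th above Eb is C
→ relative minor of Eb major is C minor
C natural minor scale: C D Eb F G Ab Bb
= C minor; 6th degree = Ab


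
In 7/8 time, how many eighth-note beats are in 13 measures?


Reasoning:
Time signature 7/8: the bottom number 8 means the eighth note gets one count
The top number 7 means 7 eighth-note beats per measure
Total = 7 × 13 measures
= 91 eighth-note beats


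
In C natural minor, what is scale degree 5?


Natural minor scale pattern: W-H-W-W-H-W-W (2-1-2-2-1-2-2 semitones)
Starting from C:
  C + 2 semitones → D
  D + 1 semitone → Eb
  Eb + 2 semitones → F
  F + 2 semitones → G
  G + 1 semitone → Ab
  Ab + 2 semitones → Bb
  Bb + 2 semitones → C
Scale: C D Eb F G Ab Bb
Degree 5 = G


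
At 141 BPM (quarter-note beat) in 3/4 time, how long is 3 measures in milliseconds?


Solution.
Quarter-note beat duration = 60000 / 141 ms
Beats per measure (3/4) = 3
One measure = 3 × 60000 / 141 = 180000 / 141 ms
3 measures = 3 × 180000 / 141 = 540000 / 141
= 3829.8 ms


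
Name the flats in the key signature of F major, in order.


Flat major keys: C(0), F(1), Bb(2), Eb(3), Ab(4), Db(5), Gb(6), Cb(7)
F major has 1 flat
Order of flats: Bb Eb Ab Db Gb Cb Fb → first 1: Bb
= Bb


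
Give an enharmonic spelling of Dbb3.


Let's work it out.
Enharmonic notes sound the same pitch but are spelled with different letter names
Dbb and C name the same pitch class
= C3


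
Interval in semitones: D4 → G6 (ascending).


Absolute semitone position = octave×12 + chromatic position
D4: 4×12 + 2 = 50
G6: 6×12 + 7 = 79
Difference = 79 - 50 = 29
= 29 semitones


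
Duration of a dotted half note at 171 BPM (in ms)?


One quarter-note beat = 60000 / BPM = 60000 / 171 ms
Dotted half note = 3 × quarter note
Duration = 3 × 60000 / 171 = 180000 / 171
= 1052.6 ms


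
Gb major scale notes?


Step by step:
Major scale pattern: W-W-H-W-W-W-H (2-2-1-2-2-2-1 semitones)
Starting from Gb:
  Gb + 2 semitones → Ab
  Ab + 2 semitones → Bb
  Bb + 1 semitone → Cb
  Cb + 2 semitones → Db
  Db + 2 semitones → Eb
  Eb + 2 semitones → F
  F + 1 semitone → Gb
Scale = Gb Ab Bb Cb Db Eb F


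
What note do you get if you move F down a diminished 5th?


Step by step:
diminished 5th: 5 letter names, 6 semitones
Letter: F - 4 → B
Pitch: F - 6 semitones, spelled as a B → B
= B


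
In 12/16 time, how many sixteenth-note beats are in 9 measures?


Working:
Time signature 12/16: the bottom number 16 means the sixteenth note gets one count
The top number 12 means 12 sixteenth-note beats per measure
Total = 12 × 9 measures
= 108 sixteenth-note beats


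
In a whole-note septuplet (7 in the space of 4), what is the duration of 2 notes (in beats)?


Septuplet: 7 notes occupy the space of 4 whole notes
Space = 4 × 4 = 16 beats
Each septuplet note = 16 / 7 = 16/7 beats
2 notes = 2 × 16/7 = 32/7
= 32/7 beats


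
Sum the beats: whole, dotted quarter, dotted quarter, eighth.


Step by step:
Beat values:
  whole = 4 beats
  dotted quarter = 1.5 beats
  dotted quarter = 1.5 beats
  eighth = 0.5 beats
Sum = 4 + 1.5 + 1.5 + 0.5
= 7.5 beats


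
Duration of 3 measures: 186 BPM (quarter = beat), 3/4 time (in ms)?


Solution.
Quarter-note beat duration = 60000 / 186 ms
Beats per measure (3/4) = 3
One measure = 3 × 60000 / 186 = 180000 / 186 ms
3 measures = 3 × 180000 / 186 = 540000 / 186
= 2903.2 ms


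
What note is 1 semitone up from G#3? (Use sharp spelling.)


Step by step:
G#3: chromatic position 8 in octave 3 → absolute = 3×12 + 8 = 44
Transpose up 1: 44 + 1 = 45
45 = 3×12 + 9 → A in octave 3
Result = A3


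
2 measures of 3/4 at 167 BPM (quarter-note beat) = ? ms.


Solution.
Quarter-note beat duration = 60000 / 167 ms
Beats per measure (3/4) = 3
One measure = 3 × 60000 / 167 = 180000 / 167 ms
2 measures = 2 × 180000 / 167 = 360000 / 167
= 2155.7 ms


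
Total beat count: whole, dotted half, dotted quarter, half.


Let's work it out.
Beat values:
  whole = 4 beats
  dotted half = 3 beats
  dotted quarter = 1.5 beats
  half = 2 beats
Sum = 4 + 3 + 1.5 + 2
= 10.5 beats


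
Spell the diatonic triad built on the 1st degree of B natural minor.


Working:
B natural minor scale: B C# D E F# G A
Diatonic triad on degree 1 stacks scale notes 1, 3, 5: B D F#
B→D = 3 semitones; B→F# = 7 semitones → minor triad
= B D F# (minor)


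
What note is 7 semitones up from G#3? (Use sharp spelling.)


G#3: chromatic position 8 in octave 3 → absolute = 3×12 + 8 = 44
Transpose up 7: 44 + 7 = 51
51 = 4×12 + 3 → D# in octave 4
Result = D#4


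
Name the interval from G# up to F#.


Let's work it out.
Letter names: G → F spans 7 letter names → a 7th
Semitones: G# → F# = 10 half-steps
A 7th of 10 semitones is a minor 7th
= minor 7th


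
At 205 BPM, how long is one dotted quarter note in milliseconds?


Working:
One quarter-note beat = 60000 / BPM = 60000 / 205 ms
Dotted quarter note = 3/2 × quarter note
Duration = 3/2 × 60000 / 205 = 90000 / 205
= 439.0 ms


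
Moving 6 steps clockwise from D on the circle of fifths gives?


Working:
Each clockwise step on the circle of fifths moves up a perfect 5th
From D: D → A → E → B → F#/Gb → Db → Ab
= Ab


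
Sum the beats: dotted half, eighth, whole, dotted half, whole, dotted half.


Beat values:
  dotted half = 3 beats
  eighth = 0.5 beats
  whole = 4 beats
  dotted half = 3 beats
  whole = 4 beats
  dotted half = 3 beats
Sum = 3 + 0.5 + 4 + 3 + 4 + 3
= 17.5 beats


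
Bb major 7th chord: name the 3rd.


Reasoning:
Major 7th chord = root + major 3rd + perfect 5th + major 7th
Seventh chords stack in thirds, so the letter names are B-D-F-A
Root: Bb
Major 3rd above Bb: D
Perfect 5th above Bb: F
Major 7th above Bb: A
The 3rd = D


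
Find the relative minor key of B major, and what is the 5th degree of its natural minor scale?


Step by step:
The relative minor shares the major's key signature and starts on its 6th degree
6th degree = a major 6th above the tonic; a major 6th above B is G#
→ relative minor of B major is G# minor
G# natural minor scale: G# A# B C# D# E F#
= G# minor; 5th degree = D#


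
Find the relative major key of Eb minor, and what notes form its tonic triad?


Reasoning:
The relative major shares the key signature and is a minor 3rd above the minor tonic
A minor 3rd above Eb is Gb
→ relative major of Eb minor is Gb major
Tonic triad of Gb major = root + major 3rd + perfect 5th = Gb Bb Db
= Gb major; triad = Gb Bb Db


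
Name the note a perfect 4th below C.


Step by step:
A 4th spans 4 letter names, so from C we land on G
A perfect 4th = 5 semitones below C
Spell G at that pitch: G
= G


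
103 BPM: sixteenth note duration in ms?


Let's work it out.
One quarter-note beat = 60000 / BPM = 60000 / 103 ms
Sixteenth note = 1/4 × quarter note
Duration = 1/4 × 60000 / 103 = 15000 / 103
= 145.6 ms


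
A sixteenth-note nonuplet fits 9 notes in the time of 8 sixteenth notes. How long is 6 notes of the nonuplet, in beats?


Nonuplet: 9 notes occupy the space of 8 sixteenth notes
Space = 8 × 1/4 = 2 beats
Each nonuplet note = 2 / 9 = 2/9 beats
6 notes = 6 × 2/9 = 4/3
= 4/3 beats


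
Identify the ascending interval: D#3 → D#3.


Step by step:
Letter names: D → D spans 1 letter name → a unison
Semitones: D#3 → D#3 = 0 half-steps
A unison of 0 semitones is a perfect unison
= perfect unison


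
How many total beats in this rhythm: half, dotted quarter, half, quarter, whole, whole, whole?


Beat values:
  half = 2 beats
  dotted quarter = 1.5 beats
  half = 2 beats
  quarter = 1 beat
  whole = 4 beats
  whole = 4 beats
  whole = 4 beats
Sum = 2 + 1.5 + 2 + 1 + 4 + 4 + 4
= 18.5 beats


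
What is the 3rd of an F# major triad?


Solution.
Major triad = root + major 3rd (4 semitones) + perfect 5th (7 semitones)
A triad on F# stacks thirds, so the chord tones use letter names F-A-C
Root: F#
Major 3rd above F#: A#
Perfect 5th above F#: C#
The 3rd = A#


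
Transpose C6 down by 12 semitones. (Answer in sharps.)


Reasoning:
C6: chromatic position 0 in octave 6 → absolute = 6×12 + 0 = 72
Transpose down 12: 72 - 12 = 60
60 = 5×12 + 0 → C in octave 5
Result = C5


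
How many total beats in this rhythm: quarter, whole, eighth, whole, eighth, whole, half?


Reasoning:
Beat values:
  quarter = 1 beat
  whole = 4 beats
  eighth = 0.5 beats
  whole = 4 beats
  eighth = 0.5 beats
  whole = 4 beats
  half = 2 beats
Sum = 1 + 4 + 0.5 + 4 + 0.5 + 4 + 2
= 16 beats


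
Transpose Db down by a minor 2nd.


Let's work it out.
minor 2nd: 2 letter names, 1 semitones
Letter: D - 1 → C
Pitch: Db - 1 semitones, spelled as a C → C
= C


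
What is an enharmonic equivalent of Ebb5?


Reasoning:
Enharmonic notes sound the same pitch but are spelled with different letter names
Ebb and D name the same pitch class
= D5


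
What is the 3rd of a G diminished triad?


Let's work it out.
Diminished triad = root + minor 3rd (3 semitones) + diminished 5th (6 semitones)
A triad on G stacks thirds, so the chord tones use letter names G-B-D
Root: G
Minor 3rd above G: Bb
Diminished 5th above G: Db
The 3rd = Bb


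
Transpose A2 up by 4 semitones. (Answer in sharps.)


Working:
A2: chromatic position 9 in octave 2 → absolute = 2×12 + 9 = 33
Transpose up 4: 33 + 4 = 37
37 = 3×12 + 1 → C# in octave 3
Result = C#3


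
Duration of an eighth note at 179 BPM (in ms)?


One quarter-note beat = 60000 / BPM = 60000 / 179 ms
Eighth note = 1/2 × quarter note
Duration = 1/2 × 60000 / 179 = 30000 / 179
= 167.6 ms


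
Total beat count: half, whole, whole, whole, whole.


Let's work it out.
Beat values:
  half = 2 beats
  whole = 4 beats
  whole = 4 beats
  whole = 4 beats
  whole = 4 beats
Sum = 2 + 4 + 4 + 4 + 4
= 18 beats


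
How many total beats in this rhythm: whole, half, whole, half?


Let's work it out.
Beat values:
  whole = 4 beats
  half = 2 beats
  whole = 4 beats
  half = 2 beats
Sum = 4 + 2 + 4 + 2
= 12 beats


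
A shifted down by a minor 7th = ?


Step by step:
minor 7th: 7 letter names, 10 semitones
Letter: A - 6 → B
Pitch: A - 10 semitones, spelled as a B → B
= B


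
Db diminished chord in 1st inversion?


Root position: Db Fb Abb
1st inversion: move root up an octave
Bass note: Fb
Notes (bottom to top) = Fb Abb Db


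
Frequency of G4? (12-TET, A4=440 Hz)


f = 440 × 2^(n/12) where n = semitones from A4
G4: -2 semitones from A4
f = 440 × 2^(-2/12)
f = 392.00 Hz


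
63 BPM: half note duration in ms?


One quarter-note beat = 60000 / BPM = 60000 / 63 ms
Half note = 2 × quarter note
Duration = 2 × 60000 / 63 = 120000 / 63
= 1904.8 ms


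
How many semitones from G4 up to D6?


Absolute semitone position = octave×12 + chromatic position
G4: 4×12 + 7 = 55
D6: 6×12 + 2 = 74
Difference = 74 - 55 = 19
= 19 semitones


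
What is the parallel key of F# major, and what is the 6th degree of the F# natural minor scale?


Working:
Parallel keys share the same tonic but differ in mode
F# major → parallel is F# minor
F# natural minor scale: F# G# A B C# D E
= F# minor; 6th degree = D


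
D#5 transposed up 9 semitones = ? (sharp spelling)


Step by step:
D#5: chromatic position 3 in octave 5 → absolute = 5×12 + 3 = 63
Transpose up 9: 63 + 9 = 72
72 = 6×12 + 0 → C in octave 6
Result = C6


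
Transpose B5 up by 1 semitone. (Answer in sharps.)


Solution.
B5: chromatic position 11 in octave 5 → absolute = 5×12 + 11 = 71
Transpose up 1: 71 + 1 = 72
72 = 6×12 + 0 → C in octave 6
Result = C6


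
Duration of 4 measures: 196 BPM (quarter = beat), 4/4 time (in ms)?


Quarter-note beat duration = 60000 / 196 ms
Beats per measure (4/4) = 4
One measure = 4 × 60000 / 196 = 240000 / 196 ms
4 measures = 4 × 240000 / 196 = 960000 / 196
= 4898.0 ms


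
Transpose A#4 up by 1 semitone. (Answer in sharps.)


Working:
A#4: chromatic position 10 in octave 4 → absolute = 4×12 + 10 = 58
Transpose up 1: 58 + 1 = 59
59 = 4×12 + 11 → B in octave 4
Result = B4


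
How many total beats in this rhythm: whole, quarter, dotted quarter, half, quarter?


Solution.
Beat values:
  whole = 4 beats
  quarter = 1 beat
  dotted quarter = 1.5 beats
  half = 2 beats
  quarter = 1 beat
Sum = 4 + 1 + 1.5 + 2 + 1
= 9.5 beats


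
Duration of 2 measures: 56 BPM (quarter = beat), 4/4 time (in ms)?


Let's work it out.
Quarter-note beat duration = 60000 / 56 ms
Beats per measure (4/4) = 4
One measure = 4 × 60000 / 56 = 240000 / 56 ms
2 measures = 2 × 240000 / 56 = 480000 / 56
= 8571.4 ms


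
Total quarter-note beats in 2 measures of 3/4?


Working:
Time signature 3/4: the bottom number 4 means the quarter note gets one count
The top number 3 means 3 quarter-note beats per measure
Total = 3 × 2 measures
= 6 quarter-note beats


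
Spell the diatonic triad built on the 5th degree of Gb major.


Working:
Gb major scale: Gb Ab Bb Cb Db Eb F
Diatonic triad on degree 5 stacks scale notes 5, 7, 2: Db F Ab
Db→F = 4 semitones; Db→Ab = 7 semitones → major triad
= Db F Ab (major)


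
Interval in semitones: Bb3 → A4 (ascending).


Absolute semitone position = octave×12 + chromatic position
Bb3: 3×12 + 10 = 46
A4: 4×12 + 9 = 57
Difference = 57 - 46 = 11
= 11 semitones


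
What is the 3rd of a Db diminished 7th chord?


Working:
Diminished 7th chord = root + minor 3rd + diminished 5th + diminished 7th
Seventh chords stack in thirds, so the letter names are D-F-A-C
Root: Db
Minor 3rd above Db: Fb
Diminished 5th above Db: Abb
Diminished 7th above Db: Cbb
The 3rd = Fb


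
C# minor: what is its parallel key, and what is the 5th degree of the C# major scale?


Let's work it out.
Parallel keys share the same tonic but differ in mode
C# minor → parallel is C# major
C# major scale: C# D# E# F# G# A# B#
= C# major; 5th degree = G#


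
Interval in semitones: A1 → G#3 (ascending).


Step by step:
Absolute semitone position = octave×12 + chromatic position
A1: 1×12 + 9 = 21
G#3: 3×12 + 8 = 44
Difference = 44 - 21 = 23
= 23 semitones


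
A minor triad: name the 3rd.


Minor triad = root + minor 3rd (3 semitones) + perfect 5th (7 semitones)
A triad on A stacks thirds, so the chord tones use letter names A-C-E
Root: A
Minor 3rd above A: C
Perfect 5th above A: E
The 3rd = C


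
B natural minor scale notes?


Let's work it out.
Natural minor scale pattern: W-H-W-W-H-W-W (2-1-2-2-1-2-2 semitones)
Starting from B:
  B + 2 semitones → C#
  C# + 1 semitone → D
  D + 2 semitones → E
  E + 2 semitones → F#
  F# + 1 semitone → G
  G + 2 semitones → A
  A + 2 semitones → B
Scale = B C# D E F# G A


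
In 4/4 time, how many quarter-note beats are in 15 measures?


Solution.
Time signature 4/4: the bottom number 4 means the quarter note gets one count
The top number 4 means 4 quarter-note beats per measure
Total = 4 × 15 measures
= 60 quarter-note beats


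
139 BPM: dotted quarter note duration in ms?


Reasoning:
One quarter-note beat = 60000 / BPM = 60000 / 139 ms
Dotted quarter note = 3/2 × quarter note
Duration = 3/2 × 60000 / 139 = 90000 / 139
= 647.5 ms


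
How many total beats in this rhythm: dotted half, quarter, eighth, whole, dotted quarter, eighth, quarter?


Reasoning:
Beat values:
  dotted half = 3 beats
  quarter = 1 beat
  eighth = 0.5 beats
  whole = 4 beats
  dotted quarter = 1.5 beats
  eighth = 0.5 beats
  quarter = 1 beat
Sum = 3 + 1 + 0.5 + 4 + 1.5 + 0.5 + 1
= 11.5 beats


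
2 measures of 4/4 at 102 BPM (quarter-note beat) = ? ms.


Let's work it out.
Quarter-note beat duration = 60000 / 102 ms
Beats per measure (4/4) = 4
One measure = 4 × 60000 / 102 = 240000 / 102 ms
2 measures = 2 × 240000 / 102 = 480000 / 102
= 4705.9 ms


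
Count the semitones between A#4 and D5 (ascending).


Working:
Absolute semitone position = octave×12 + chromatic position
A#4: 4×12 + 10 = 58
D5: 5×12 + 2 = 62
Difference = 62 - 58 = 4
= 4 semitones


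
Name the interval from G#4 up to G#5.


Letter names: G → G spans 8 letter names → an octave
Semitones: G#4 → G#5 = 12 half-steps
An octave of 12 semitones is a perfect octave
= perfect octave


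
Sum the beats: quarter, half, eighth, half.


Let's work it out.
Beat values:
  quarter = 1 beat
  half = 2 beats
  eighth = 0.5 beats
  half = 2 beats
Sum = 1 + 2 + 0.5 + 2
= 5.5 beats


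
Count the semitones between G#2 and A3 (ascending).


Let's work it out.
Absolute semitone position = octave×12 + chromatic position
G#2: 2×12 + 8 = 32
A3: 3×12 + 9 = 45
Difference = 45 - 32 = 13
= 13 semitones


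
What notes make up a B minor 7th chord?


Let's work it out.
Minor 7th chord = root + minor 3rd + perfect 5th + minor 7th
Seventh chords stack in thirds, so the letter names are B-D-F-A
Root: B
Minor 3rd above B: D
Perfect 5th above B: F#
Minor 7th above B: A
Chord = B D F# A


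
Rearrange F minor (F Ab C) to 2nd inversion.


Solution.
Root position: F Ab C
2nd inversion: move root and 3rd up an octave
Bass note: C
Notes (bottom to top) = C F Ab


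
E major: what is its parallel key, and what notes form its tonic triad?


Step by step:
Parallel keys share the same tonic but differ in mode
E major → parallel is E minor
Tonic triad of E minor = E G B
= E minor; triad = E G B


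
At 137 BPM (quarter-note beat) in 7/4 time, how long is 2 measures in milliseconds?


Reasoning:
Quarter-note beat duration = 60000 / 137 ms
Beats per measure (7/4) = 7
One measure = 7 × 60000 / 137 = 420000 / 137 ms
2 measures = 2 × 420000 / 137 = 840000 / 137
= 6131.4 ms


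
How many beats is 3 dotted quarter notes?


Reasoning:
Base quarter note = 1 beat
Dot 1 adds half the previous value: +1/2
One dotted quarter = 1 + 1/2 = 3/2
3 of them = 3 × 3/2 = 9/2
= 9/2 beats


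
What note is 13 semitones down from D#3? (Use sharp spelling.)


Working:
D#3: chromatic position 3 in octave 3 → absolute = 3×12 + 3 = 39
Transpose down 13: 39 - 13 = 26
26 = 2×12 + 2 → D in octave 2
Result = D2


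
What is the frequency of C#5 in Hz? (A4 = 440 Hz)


Solution.
f = 440 × 2^(n/12) where n = semitones from A4
C#5: 4 semitones from A4
f = 440 × 2^(4/12)
f = 554.37 Hz


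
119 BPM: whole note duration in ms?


Let's work it out.
One quarter-note beat = 60000 / BPM = 60000 / 119 ms
Whole note = 4 × quarter note
Duration = 4 × 60000 / 119 = 240000 / 119
= 2016.8 ms


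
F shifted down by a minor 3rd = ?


Let's work it out.
minor 3rd: 3 letter names, 3 semitones
Letter: F - 2 → D
Pitch: F - 3 semitones, spelled as a D → D
= D


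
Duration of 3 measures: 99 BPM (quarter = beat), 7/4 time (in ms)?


Working:
Quarter-note beat duration = 60000 / 99 ms
Beats per measure (7/4) = 7
One measure = 7 × 60000 / 99 = 420000 / 99 ms
3 measures = 3 × 420000 / 99 = 1260000 / 99
= 12727.3 ms


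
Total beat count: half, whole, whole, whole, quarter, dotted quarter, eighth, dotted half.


Beat values:
  half = 2 beats
  whole = 4 beats
  whole = 4 beats
  whole = 4 beats
  quarter = 1 beat
  dotted quarter = 1.5 beats
  eighth = 0.5 beats
  dotted half = 3 beats
Sum = 2 + 4 + 4 + 4 + 1 + 1.5 + 0.5 + 3
= 20 beats


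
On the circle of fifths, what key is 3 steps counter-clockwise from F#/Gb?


Step by step:
Each counter-clockwise step moves down a perfect 5th (= up a perfect 4th)
From F#/Gb: F#/Gb → B → E → A
= A


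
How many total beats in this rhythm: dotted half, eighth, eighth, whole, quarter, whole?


Step by step:
Beat values:
  dotted half = 3 beats
  eighth = 0.5 beats
  eighth = 0.5 beats
  whole = 4 beats
  quarter = 1 beat
  whole = 4 beats
Sum = 3 + 0.5 + 0.5 + 4 + 1 + 4
= 13 beats


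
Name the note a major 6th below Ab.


Step by step:
A 6th spans 6 letter names, so from A we land on C
A major 6th = 9 semitones below Ab
Spell C at that pitch: Cb
= Cb


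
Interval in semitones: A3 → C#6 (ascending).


Absolute semitone position = octave×12 + chromatic position
A3: 3×12 + 9 = 45
C#6: 6×12 + 1 = 73
Difference = 73 - 45 = 28
= 28 semitones


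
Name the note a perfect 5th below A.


A 5th spans 5 letter names, so from A we land on D
A perfect 5th = 7 semitones below A
Spell D at that pitch: D
= D


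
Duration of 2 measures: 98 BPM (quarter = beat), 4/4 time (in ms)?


Working:
Quarter-note beat duration = 60000 / 98 ms
Beats per measure (4/4) = 4
One measure = 4 × 60000 / 98 = 240000 / 98 ms
2 measures = 2 × 240000 / 98 = 480000 / 98
= 4898.0 ms


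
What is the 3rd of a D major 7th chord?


Let's work it out.
Major 7th chord = root + major 3rd + perfect 5th + major 7th
Seventh chords stack in thirds, so the letter names are D-F-A-C
Root: D
Major 3rd above D: F#
Perfect 5th above D: A
Major 7th above D: C#
The 3rd = F#


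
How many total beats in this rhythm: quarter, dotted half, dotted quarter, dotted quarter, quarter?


Working:
Beat values:
  quarter = 1 beat
  dotted half = 3 beats
  dotted quarter = 1.5 beats
  dotted quarter = 1.5 beats
  quarter = 1 beat
Sum = 1 + 3 + 1.5 + 1.5 + 1
= 8 beats


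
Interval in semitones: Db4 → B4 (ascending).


Reasoning:
Absolute semitone position = octave×12 + chromatic position
Db4: 4×12 + 1 = 49
B4: 4×12 + 11 = 59
Difference = 59 - 49 = 10
= 10 semitones


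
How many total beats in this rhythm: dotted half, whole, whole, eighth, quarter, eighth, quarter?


Beat values:
  dotted half = 3 beats
  whole = 4 beats
  whole = 4 beats
  eighth = 0.5 beats
  quarter = 1 beat
  eighth = 0.5 beats
  quarter = 1 beat
Sum = 3 + 4 + 4 + 0.5 + 1 + 0.5 + 1
= 14 beats


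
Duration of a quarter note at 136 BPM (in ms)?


Working:
One quarter-note beat = 60000 / BPM = 60000 / 136 ms
Duration = 60000 / 136
= 441.2 ms


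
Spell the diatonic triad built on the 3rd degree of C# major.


Let's work it out.
C# major scale: C# D# E# F# G# A# B#
Diatonic triad on degree 3 stacks scale notes 3, 5, 7: E# G# B#
E#→G# = 3 semitones; E#→B# = 7 semitones → minor triad
= E# G# B# (minor)


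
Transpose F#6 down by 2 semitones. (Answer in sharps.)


F#6: chromatic position 6 in octave 6 → absolute = 6×12 + 6 = 78
Transpose down 2: 78 - 2 = 76
76 = 6×12 + 4 → E in octave 6
Result = E6


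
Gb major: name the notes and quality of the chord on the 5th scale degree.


Gb major scale: Gb Ab Bb Cb Db Eb F
Diatonic triad on degree 5 stacks scale notes 5, 7, 2: Db F Ab
Db→F = 4 semitones; Db→Ab = 7 semitones → major triad
= Db F Ab (major)


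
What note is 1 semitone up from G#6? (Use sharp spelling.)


G#6: chromatic position 8 in octave 6 → absolute = 6×12 + 8 = 80
Transpose up 1: 80 + 1 = 81
81 = 6×12 + 9 → A in octave 6
Result = A6


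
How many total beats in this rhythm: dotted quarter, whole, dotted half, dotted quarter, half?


Reasoning:
Beat values:
  dotted quarter = 1.5 beats
  whole = 4 beats
  dotted half = 3 beats
  dotted quarter = 1.5 beats
  half = 2 beats
Sum = 1.5 + 4 + 3 + 1.5 + 2
= 12 beats


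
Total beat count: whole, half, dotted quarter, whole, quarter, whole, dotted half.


Step by step:
Beat values:
  whole = 4 beats
  half = 2 beats
  dotted quarter = 1.5 beats
  whole = 4 beats
  quarter = 1 beat
  whole = 4 beats
  dotted half = 3 beats
Sum = 4 + 2 + 1.5 + 4 + 1 + 4 + 3
= 19.5 beats


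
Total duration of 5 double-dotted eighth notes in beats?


Working:
Base eighth note = 1/2 beats
Dot 1 adds half the previous value: +1/4
Dot 2 adds half the previous value: +1/8
One double-dotted eighth = 1/2 + 1/4 + 1/8 = 7/8
5 of them = 5 × 7/8 = 35/8
= 35/8 beats


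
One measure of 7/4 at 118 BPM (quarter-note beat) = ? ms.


Let's work it out.
Quarter-note beat duration = 60000 / 118 ms
Beats per measure (7/4) = 7
One measure = 7 × 60000 / 118 = 420000 / 118 ms
= 3559.3 ms


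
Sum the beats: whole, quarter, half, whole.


Beat values:
  whole = 4 beats
  quarter = 1 beat
  half = 2 beats
  whole = 4 beats
Sum = 4 + 1 + 2 + 4
= 11 beats


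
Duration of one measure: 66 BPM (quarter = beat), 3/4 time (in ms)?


Reasoning:
Quarter-note beat duration = 60000 / 66 ms
Beats per measure (3/4) = 3
One measure = 3 × 60000 / 66 = 180000 / 66 ms
= 2727.3 ms


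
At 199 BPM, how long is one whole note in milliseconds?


Let's work it out.
One quarter-note beat = 60000 / BPM = 60000 / 199 ms
Whole note = 4 × quarter note
Duration = 4 × 60000 / 199 = 240000 / 199
= 1206.0 ms


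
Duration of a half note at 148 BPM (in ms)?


Step by step:
One quarter-note beat = 60000 / BPM = 60000 / 148 ms
Half note = 2 × quarter note
Duration = 2 × 60000 / 148 = 120000 / 148
= 810.8 ms


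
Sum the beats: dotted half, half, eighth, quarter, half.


Beat values:
  dotted half = 3 beats
  half = 2 beats
  eighth = 0.5 beats
  quarter = 1 beat
  half = 2 beats
Sum = 3 + 2 + 0.5 + 1 + 2
= 8.5 beats


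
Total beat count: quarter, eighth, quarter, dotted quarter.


Let's work it out.
Beat values:
  quarter = 1 beat
  eighth = 0.5 beats
  quarter = 1 beat
  dotted quarter = 1.5 beats
Sum = 1 + 0.5 + 1 + 1.5
= 4 beats


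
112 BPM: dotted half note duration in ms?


Step by step:
One quarter-note beat = 60000 / BPM = 60000 / 112 ms
Dotted half note = 3 × quarter note
Duration = 3 × 60000 / 112 = 180000 / 112
= 1607.1 ms


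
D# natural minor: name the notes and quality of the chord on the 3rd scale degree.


Reasoning:
D# natural minor scale: D# E# F# G# A# B C#
Diatonic triad on degree 3 stacks scale notes 3, 5, 7: F# A# C#
F#→A# = 4 semitones; F#→C# = 7 semitones → major triad
= F# A# C# (major)


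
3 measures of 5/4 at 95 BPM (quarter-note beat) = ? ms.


Working:
Quarter-note beat duration = 60000 / 95 ms
Beats per measure (5/4) = 5
One measure = 5 × 60000 / 95 = 300000 / 95 ms
3 measures = 3 × 300000 / 95 = 900000 / 95
= 9473.7 ms


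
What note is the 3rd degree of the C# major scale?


Major scale pattern: W-W-H-W-W-W-H (2-2-1-2-2-2-1 semitones)
Starting from C#:
  C# + 2 semitones → D#
  D# + 2 semitones → E#
  E# + 1 semitone → F#
  F# + 2 semitones → G#
  G# + 2 semitones → A#
  A# + 2 semitones → B#
  B# + 1 semitone → C#
Scale: C# D# E# F# G# A# B#
Degree 3 = E#


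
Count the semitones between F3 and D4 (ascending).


Absolute semitone position = octave×12 + chromatic position
F3: 3×12 + 5 = 41
D4: 4×12 + 2 = 50
Difference = 50 - 41 = 9
= 9 semitones


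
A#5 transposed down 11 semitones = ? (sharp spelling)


Let's work it out.
A#5: chromatic position 10 in octave 5 → absolute = 5×12 + 10 = 70
Transpose down 11: 70 - 11 = 59
59 = 4×12 + 11 → B in octave 4
Result = B4


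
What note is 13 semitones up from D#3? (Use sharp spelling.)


Solution.
D#3: chromatic position 3 in octave 3 → absolute = 3×12 + 3 = 39
Transpose up 13: 39 + 13 = 52
52 = 4×12 + 4 → E in octave 4
Result = E4


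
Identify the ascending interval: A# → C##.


Letter names: A → C spans 3 letter names → a 3rd
Semitones: A# → C## = 4 half-steps
A 3rd of 4 semitones is a major 3rd
= major 3rd


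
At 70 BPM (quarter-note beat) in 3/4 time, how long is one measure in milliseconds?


Reasoning:
Quarter-note beat duration = 60000 / 70 ms
Beats per measure (3/4) = 3
One measure = 3 × 60000 / 70 = 180000 / 70 ms
= 2571.4 ms
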